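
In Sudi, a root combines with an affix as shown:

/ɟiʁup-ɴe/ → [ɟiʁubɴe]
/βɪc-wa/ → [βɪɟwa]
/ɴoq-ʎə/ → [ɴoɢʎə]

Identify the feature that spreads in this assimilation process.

Comparing underlying and surface forms, /p/ → [b] is the alternation; the neighbouring /ɴ/ is constant.
The change voiceless → voiced matches the voicing of the following /ɴ/, identifying this as voicing assimilation.
The same holds elsewhere in the data: /c/ → [ɟ] before /w/ (voiceless → voiced, matching voiced); /q/ → [ɢ] before /ʎ/ (voiceless → voiced, matching voiced) — only voicing changes, and always toward the following segment.

voicing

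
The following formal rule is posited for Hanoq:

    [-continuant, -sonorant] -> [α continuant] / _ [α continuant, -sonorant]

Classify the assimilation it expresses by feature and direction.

regressive manner assimilation

The shared variable α links the value of [continuant] on the target to that of the neighbouring obstruent. [continuant] distinguishes stops from fricatives — a manner-of-articulation feature — so this is manner assimilation.
The conditioning segment sits to the right of the focus bar, meaning the trigger follows the segment that changes — regressive assimilation.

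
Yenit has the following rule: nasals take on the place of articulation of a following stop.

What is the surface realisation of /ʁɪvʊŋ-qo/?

The rule targets /ŋ/ (voiced velar nasal), which sits before the trigger /q/ (uvular).
A voiced uvular nasal is [ɴ], so the surface segment is [ɴ].

[ʁɪvʊɴqo]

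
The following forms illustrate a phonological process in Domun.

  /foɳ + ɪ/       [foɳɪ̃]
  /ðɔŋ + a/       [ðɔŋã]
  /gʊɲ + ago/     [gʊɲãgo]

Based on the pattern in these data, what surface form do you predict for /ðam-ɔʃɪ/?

[ðamɔ̃ʃɪ]

The data show progressive nasality assimilation (vowel nasalisation): /ɪ/ → [ɪ̃] after /ɳ/; /a/ → [ã] after /ŋ/; /a/ → [ã] after /ɲ/ — a vowel is nasalised by an immediately preceding nasal consonant.
The vowel /ɔ/ is adjacent to the preceding nasal /m/, so it acquires [+nasal] and surfaces as [ɔ̃].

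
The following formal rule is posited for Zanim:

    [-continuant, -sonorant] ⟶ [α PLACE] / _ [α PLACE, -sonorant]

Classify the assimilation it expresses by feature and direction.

regressive place assimilation

The rule copies the place features (abbreviated [PLACE]) from the environment onto the target, so the assimilating feature is place.
Since the environment is written after the underscore, the trigger follows the target; the direction is regressive.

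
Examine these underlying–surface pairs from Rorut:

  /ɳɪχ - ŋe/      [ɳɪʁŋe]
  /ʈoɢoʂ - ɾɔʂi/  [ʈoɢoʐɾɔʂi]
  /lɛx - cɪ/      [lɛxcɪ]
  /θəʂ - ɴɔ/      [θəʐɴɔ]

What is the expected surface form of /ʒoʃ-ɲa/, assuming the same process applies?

The data show regressive voicing assimilation: /χ/ → [ʁ] before /ŋ/; /ʂ/ → [ʐ] before /ɾ/; /ʂ/ → [ʐ] before /ɴ/. In each pair only voicing changes, matching the following consonant, while place and manner stay constant.
Nothing changes in [lɛxcɪ]: there the adjacent consonants already agree in voicing (/x/ and /c/ are both voiceless), so this form is consistent with the same rule.
/ʃ/ is a voiceless postalveolar fricative. The following trigger /ɲ/ is voiced, so /ʃ/ must become voiced as well.
A voiced postalveolar fricative is [ʒ], so the surface segment is [ʒ].

[ʒoʒɲa]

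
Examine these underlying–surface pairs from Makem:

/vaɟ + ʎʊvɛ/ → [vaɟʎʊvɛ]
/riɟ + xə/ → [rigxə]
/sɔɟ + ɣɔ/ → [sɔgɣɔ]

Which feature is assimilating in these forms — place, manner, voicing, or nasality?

Comparing underlying and surface forms, /ɟ/ → [g] is the alternation; the neighbouring /x/ is constant.
The change palatal → velar matches the place of the following /x/, identifying this as place assimilation.
Checking the remaining alternation: /ɟ/ → [g] before /ɣ/ (palatal → velar, matching velar) — only place changes, and always toward the following segment.
Nothing changes in [vaɟʎʊvɛ]: there the adjacent consonants already agree in place (/ɟ/ and /ʎ/ are both palatal), so this form is consistent with the same rule.

place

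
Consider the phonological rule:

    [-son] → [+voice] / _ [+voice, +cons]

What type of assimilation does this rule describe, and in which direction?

The structural change is [+voice], and the conditioning segment [+voice, +cons] (a voiced consonant) is itself voiced, so the target comes to share the voicing of its neighbour — voicing assimilation.
The conditioning segment sits to the right of the focus bar, meaning the trigger follows the segment that changes — regressive assimilation.

regressive voicing assimilation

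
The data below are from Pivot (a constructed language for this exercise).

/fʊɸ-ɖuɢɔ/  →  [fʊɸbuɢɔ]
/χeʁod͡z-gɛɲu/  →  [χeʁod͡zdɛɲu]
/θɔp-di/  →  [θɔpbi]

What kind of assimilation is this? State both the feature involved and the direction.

progressive place assimilation

Underlying /ɖ/ is realised as [b] next to /ɸ/; /ɸ/ itself does not change.
The change retroflex → bilabial matches the place of the preceding /ɸ/, identifying this as place assimilation.
Manner and voice are unchanged, so the assimilation is partial, not total.
The other alternating forms pattern the same way: /g/ → [d] after /d͡z/ (velar → alveolar, matching alveolar); /d/ → [b] after /p/ (alveolar → bilabial, matching bilabial) — only place changes, and always toward the preceding segment.
Since the segment that changes follows the conditioning segment, the assimilation is progressive.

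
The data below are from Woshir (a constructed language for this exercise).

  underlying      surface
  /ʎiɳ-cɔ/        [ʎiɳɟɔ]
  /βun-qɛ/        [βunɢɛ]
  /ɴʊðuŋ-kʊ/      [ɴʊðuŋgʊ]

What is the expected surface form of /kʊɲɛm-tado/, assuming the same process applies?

The data show progressive voicing assimilation: /c/ → [ɟ] after /ɳ/; /q/ → [ɢ] after /n/; /k/ → [g] after /ŋ/. In each pair only voicing changes, matching the preceding consonant, while place and manner stay constant.
The rule targets /t/ (voiceless alveolar stop), which sits after the trigger /m/ (voiced).
Changing only its voicing to voiced gives [d] — the voiced alveolar stop.

[kʊɲɛmdado]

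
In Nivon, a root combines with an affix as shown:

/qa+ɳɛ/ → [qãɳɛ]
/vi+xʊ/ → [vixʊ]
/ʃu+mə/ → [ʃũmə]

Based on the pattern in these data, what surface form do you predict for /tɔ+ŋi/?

The data show regressive nasality assimilation (vowel nasalisation): /a/ → [ã] before /ɳ/; /u/ → [ũ] before /m/ — a vowel is nasalised by an immediately following nasal consonant.
No change occurs in [vixʊ] because the vowel at the boundary is adjacent to an oral consonant, not a nasal (/i/ next to /x/).
The vowel /ɔ/ is adjacent to the following nasal /ŋ/, so it acquires [+nasal] and surfaces as [ɔ̃].

[tɔ̃ŋi]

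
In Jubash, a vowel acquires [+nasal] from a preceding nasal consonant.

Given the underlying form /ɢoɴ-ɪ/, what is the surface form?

/ɪ/ sits next to the nasal /ɴ/ and is therefore nasalised to [ɪ̃].

[ɢoɴɪ̃]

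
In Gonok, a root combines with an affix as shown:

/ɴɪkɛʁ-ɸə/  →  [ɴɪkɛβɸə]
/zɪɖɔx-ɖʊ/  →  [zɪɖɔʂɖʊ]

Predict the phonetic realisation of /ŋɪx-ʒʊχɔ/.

[ŋɪʃʒʊχɔ]

The data show regressive place assimilation: /ʁ/ → [β] before /ɸ/; /x/ → [ʂ] before /ɖ/. In each pair only place changes, matching the following consonant, while manner and voice stay constant.
The rule targets /x/ (voiceless velar fricative), which sits before the trigger /ʒ/ (postalveolar).
The voiceless postalveolar fricative is [ʃ], so /x/ → [ʃ].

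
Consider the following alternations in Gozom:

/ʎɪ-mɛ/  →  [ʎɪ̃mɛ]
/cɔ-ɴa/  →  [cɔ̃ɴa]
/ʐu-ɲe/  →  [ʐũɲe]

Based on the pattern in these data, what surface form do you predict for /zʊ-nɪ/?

The data show regressive nasality assimilation (vowel nasalisation): /ɪ/ → [ɪ̃] before /m/; /ɔ/ → [ɔ̃] before /ɴ/; /u/ → [ũ] before /ɲ/ — a vowel is nasalised by an immediately following nasal consonant.
The vowel /ʊ/ is adjacent to the following nasal /n/, so it acquires [+nasal] and surfaces as [ʊ̃].

[zʊ̃nɪ]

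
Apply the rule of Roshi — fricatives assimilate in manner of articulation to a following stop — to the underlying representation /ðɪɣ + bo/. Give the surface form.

[ðɪgbo]

The rule targets /ɣ/ (voiced velar fricative), which sits before the trigger /b/ (stop).
The voiced velar stop is [g], so /ɣ/ → [g].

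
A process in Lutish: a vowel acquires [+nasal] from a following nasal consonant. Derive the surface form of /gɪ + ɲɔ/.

[gɪ̃ɲɔ]

/ɪ/ sits next to the nasal /ɲ/ and is therefore nasalised to [ɪ̃].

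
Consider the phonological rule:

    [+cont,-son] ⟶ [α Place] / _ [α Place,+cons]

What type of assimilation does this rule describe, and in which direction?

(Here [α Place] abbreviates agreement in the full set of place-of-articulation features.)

The shared variable α links the value of the place features (abbreviated [Place]) on the target to the same value on the neighbouring segment, so place is the feature that assimilates.
Since the environment is written after the underscore, the trigger follows the target; the direction is regressive.

regressive place assimilation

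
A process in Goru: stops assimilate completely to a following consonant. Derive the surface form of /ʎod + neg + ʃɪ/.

[ʎonneʃʃɪ]

/d/ is the segment targeted by the rule; it sits immediately before /n/, so it assimilates completely and surfaces as [n].
The same rule applies at the second boundary: /g/ → [ʃ] next to /ʃ/.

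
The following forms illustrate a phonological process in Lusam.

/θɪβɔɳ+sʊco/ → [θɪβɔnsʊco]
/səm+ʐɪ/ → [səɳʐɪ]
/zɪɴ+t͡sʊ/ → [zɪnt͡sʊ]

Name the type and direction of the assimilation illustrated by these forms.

regressive place assimilation

The segment that alternates is /ɳ/, which surfaces as [n] when adjacent to /s/.
/ɳ/ is retroflex while /s/ is alveolar; the output [n] is alveolar, matching the trigger — so the feature that spreads is place.
Manner and voice are unchanged, so the assimilation is partial, not total.
The other alternating forms pattern the same way: /m/ → [ɳ] before /ʐ/ (bilabial → retroflex, matching retroflex); /ɴ/ → [n] before /t͡s/ (uvular → alveolar, matching alveolar) — only place changes, and always toward the following segment.
Since the segment that changes precedes the conditioning segment, the assimilation is regressive.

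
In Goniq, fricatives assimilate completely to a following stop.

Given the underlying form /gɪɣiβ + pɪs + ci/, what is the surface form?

/β/ is the segment targeted by the rule; it sits immediately before /p/, so it assimilates completely and surfaces as [p].
At the second juncture, /s/ likewise becomes [c] adjacent to /c/.

[gɪɣippɪcci]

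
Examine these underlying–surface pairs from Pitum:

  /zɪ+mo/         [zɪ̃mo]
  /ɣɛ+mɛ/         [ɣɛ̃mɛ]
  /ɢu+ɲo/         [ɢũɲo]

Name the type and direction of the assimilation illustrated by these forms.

The vowel /ɪ/ surfaces as nasalised [ɪ̃] next to the following nasal /m/ — it has acquired the [+nasal] feature of its neighbour.
The other forms show the same pattern: /ɛ/ → [ɛ̃] before /m/; /u/ → [ũ] before /ɲ/ — each time a vowel is nasalised next to a following nasal.
Because the conditioning nasal is to the right of the vowel that changes, the process is regressive (anticipatory).

regressive nasality assimilation (vowel nasalisation)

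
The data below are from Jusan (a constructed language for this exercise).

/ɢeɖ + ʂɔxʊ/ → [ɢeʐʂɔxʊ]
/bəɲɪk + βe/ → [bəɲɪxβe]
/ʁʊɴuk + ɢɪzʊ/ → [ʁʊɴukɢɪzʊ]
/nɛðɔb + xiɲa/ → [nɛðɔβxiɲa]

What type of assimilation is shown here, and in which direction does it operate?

regressive manner assimilation

Comparing underlying and surface forms, /ɖ/ → [ʐ] is the alternation; the neighbouring /ʂ/ is constant.
/ɖ/ is a stop while /ʂ/ is a fricative; the output [ʐ] is a fricative, matching the trigger — so the feature that spreads is manner.
Place and voice are unchanged, so the assimilation is partial, not total.
The other alternating forms pattern the same way: /k/ → [x] before /β/ (stop → fricative, matching a fricative); /b/ → [β] before /x/ (stop → fricative, matching a fricative) — only manner changes, and always toward the following segment.
Nothing changes in [ʁʊɴukɢɪzʊ]: there the adjacent consonants already agree in manner (/k/ and /ɢ/ are both stops), so this form is consistent with the same rule.
The trigger is the following segment, so the direction is regressive (anticipatory).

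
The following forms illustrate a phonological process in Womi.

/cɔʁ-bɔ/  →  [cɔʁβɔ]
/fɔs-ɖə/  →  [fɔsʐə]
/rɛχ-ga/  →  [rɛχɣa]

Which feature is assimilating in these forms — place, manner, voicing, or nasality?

The segment that alternates is /b/, which surfaces as [β] when adjacent to /ʁ/.
The change stop → fricative matches the manner of the preceding /ʁ/, identifying this as manner assimilation.
The same holds elsewhere in the data: /ɖ/ → [ʐ] after /s/ (stop → fricative, matching a fricative); /g/ → [ɣ] after /χ/ (stop → fricative, matching a fricative) — only manner changes, and always toward the preceding segment.

manner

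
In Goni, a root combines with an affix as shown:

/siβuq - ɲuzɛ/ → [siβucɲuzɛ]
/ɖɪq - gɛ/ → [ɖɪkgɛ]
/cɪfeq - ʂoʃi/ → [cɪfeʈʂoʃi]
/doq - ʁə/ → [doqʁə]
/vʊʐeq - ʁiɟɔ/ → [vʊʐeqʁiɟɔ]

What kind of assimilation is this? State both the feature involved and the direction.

regressive place assimilation

Underlying /q/ is realised as [c] next to /ɲ/; /ɲ/ itself does not change.
The change uvular → palatal matches the place of the following /ɲ/, identifying this as place assimilation.
Manner and voice are unchanged, so the assimilation is partial, not total.
Checking the remaining alternations: /q/ → [k] before /g/ (uvular → velar, matching velar); /q/ → [ʈ] before /ʂ/ (uvular → retroflex, matching retroflex) — only place changes, and always toward the following segment.
Nothing changes in [doqʁə], [vʊʐeqʁiɟɔ]: there the adjacent consonants already agree in place (/q/ and /ʁ/ are both uvular; /q/ and /ʁ/ are both uvular), so these forms are consistent with the same rule.
Since the segment that changes precedes the conditioning segment, the assimilation is regressive.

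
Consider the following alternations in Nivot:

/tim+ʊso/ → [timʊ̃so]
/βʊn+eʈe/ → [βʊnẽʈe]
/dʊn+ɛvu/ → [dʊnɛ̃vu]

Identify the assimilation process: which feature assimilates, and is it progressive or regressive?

The vowel /ʊ/ surfaces as nasalised [ʊ̃] next to the preceding nasal /m/ — it has acquired the [+nasal] feature of its neighbour.
Likewise in the remaining data: /e/ → [ẽ] after /n/; /ɛ/ → [ɛ̃] after /n/ — each time a vowel is nasalised next to a preceding nasal.
Because the conditioning nasal is to the left of the vowel that changes, the process is progressive (perseverative).

progressive nasality assimilation (vowel nasalisation)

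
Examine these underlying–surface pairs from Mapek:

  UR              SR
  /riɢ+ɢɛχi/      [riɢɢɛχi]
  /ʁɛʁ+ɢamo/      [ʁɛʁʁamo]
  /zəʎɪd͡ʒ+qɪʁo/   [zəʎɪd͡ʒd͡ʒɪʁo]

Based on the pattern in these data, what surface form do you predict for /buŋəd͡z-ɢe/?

The data show progressive total assimilation (/ɢ/ → [ʁ] after /ʁ/; /q/ → [d͡ʒ] after /d͡ʒ/): in every case the target segment becomes identical to its preceding neighbour, copying more than a single feature.
In [riɢɢɛχi] the two consonants at the boundary are already identical (/ɢ/ + /ɢ/), so the rule applies vacuously and nothing changes.
/ɢ/ is the segment targeted by the rule; it sits immediately after /d͡z/, so it assimilates completely and surfaces as [d͡z].

[buŋəd͡zd͡ze]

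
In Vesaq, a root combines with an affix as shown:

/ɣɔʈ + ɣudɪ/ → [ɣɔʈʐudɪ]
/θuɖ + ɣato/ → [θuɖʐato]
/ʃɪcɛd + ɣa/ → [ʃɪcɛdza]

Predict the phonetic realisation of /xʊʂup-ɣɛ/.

The data show progressive place assimilation: /ɣ/ → [ʐ] after /ʈ/; /ɣ/ → [ʐ] after /ɖ/; /ɣ/ → [z] after /d/. In each pair only place changes, matching the preceding consonant, while manner and voice stay constant.
The rule targets /ɣ/ (voiced velar fricative), which sits after the trigger /p/ (bilabial).
A voiced bilabial fricative is [β], so the surface segment is [β].

[xʊʂupβɛ]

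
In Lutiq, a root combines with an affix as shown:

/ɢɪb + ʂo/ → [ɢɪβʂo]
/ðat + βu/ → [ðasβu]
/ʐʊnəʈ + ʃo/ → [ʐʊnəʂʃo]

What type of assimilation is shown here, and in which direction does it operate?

regressive manner assimilation

The segment that alternates is /b/, which surfaces as [β] when adjacent to /ʂ/.
The change stop → fricative matches the manner of the following /ʂ/, identifying this as manner assimilation.
Place and voice are unchanged, so the assimilation is partial, not total.
The same holds elsewhere in the data: /t/ → [s] before /β/ (stop → fricative, matching a fricative); /ʈ/ → [ʂ] before /ʃ/ (stop → fricative, matching a fricative) — only manner changes, and always toward the following segment.
The trigger is the following segment, so the direction is regressive (anticipatory).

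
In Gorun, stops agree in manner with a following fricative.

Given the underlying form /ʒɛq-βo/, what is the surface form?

[ʒɛχβo]

The rule targets /q/ (voiceless uvular stop), which sits before the trigger /β/ (fricative).
Changing only its manner to fricative gives [χ] — the voiceless uvular fricative.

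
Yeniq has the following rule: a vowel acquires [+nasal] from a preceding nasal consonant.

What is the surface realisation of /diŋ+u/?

The vowel /u/ is adjacent to the preceding nasal /ŋ/, so it acquires [+nasal] and surfaces as [ũ].

[diŋũ]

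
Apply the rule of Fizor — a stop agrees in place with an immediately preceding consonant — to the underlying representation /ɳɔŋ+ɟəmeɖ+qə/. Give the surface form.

The rule targets /ɟ/ (voiced palatal stop), which sits after the trigger /ŋ/ (velar).
The voiced velar stop is [g], so /ɟ/ → [g].
At the second juncture, /q/ likewise becomes [ʈ] adjacent to /ɖ/.

[ɳɔŋgəmeɖʈə]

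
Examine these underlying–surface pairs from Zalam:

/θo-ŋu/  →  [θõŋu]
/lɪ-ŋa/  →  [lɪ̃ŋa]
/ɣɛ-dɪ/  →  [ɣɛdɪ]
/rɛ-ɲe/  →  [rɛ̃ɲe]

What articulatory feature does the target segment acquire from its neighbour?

nasality

The vowel /o/ surfaces as nasalised [õ] next to the following nasal /ŋ/ — it has acquired the [+nasal] feature of its neighbour.
The other forms show the same pattern: /ɪ/ → [ɪ̃] before /ŋ/; /ɛ/ → [ɛ̃] before /ɲ/ — each time a vowel is nasalised next to a following nasal.
No change occurs in [ɣɛdɪ] because the vowel at the boundary is adjacent to an oral consonant, not a nasal (/ɛ/ next to /d/).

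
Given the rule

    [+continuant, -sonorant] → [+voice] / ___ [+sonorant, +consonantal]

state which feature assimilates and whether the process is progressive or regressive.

The structural change is [+voice], and the conditioning segment [+sonorant, +consonantal] (a sonorant consonant) is itself voiced, so the target comes to share the voicing of its neighbour — voicing assimilation.
Since the environment is written after the underscore, the trigger follows the target; the direction is regressive.

regressive voicing assimilation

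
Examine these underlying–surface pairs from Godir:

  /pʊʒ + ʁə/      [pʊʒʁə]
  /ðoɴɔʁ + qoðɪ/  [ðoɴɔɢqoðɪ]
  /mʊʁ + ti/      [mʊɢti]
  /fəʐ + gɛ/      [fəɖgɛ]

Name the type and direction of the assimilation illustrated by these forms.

regressive manner assimilation

The segment that alternates is /ʁ/, which surfaces as [ɢ] when adjacent to /q/.
The change fricative → stop matches the manner of the following /q/, identifying this as manner assimilation.
Place and voice are unchanged, so the assimilation is partial, not total.
The other alternating forms pattern the same way: /ʁ/ → [ɢ] before /t/ (fricative → stop, matching a stop); /ʐ/ → [ɖ] before /g/ (fricative → stop, matching a stop) — only manner changes, and always toward the following segment.
Nothing changes in [pʊʒʁə]: there the adjacent consonants already agree in manner (/ʒ/ and /ʁ/ are both fricatives), so this form is consistent with the same rule.
Since the segment that changes precedes the conditioning segment, the assimilation is regressive.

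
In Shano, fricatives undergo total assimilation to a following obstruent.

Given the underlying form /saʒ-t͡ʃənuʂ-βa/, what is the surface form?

[sat͡ʃt͡ʃənuββa]

/ʒ/ is the segment targeted by the rule; it sits immediately before /t͡ʃ/, so it assimilates completely and surfaces as [t͡ʃ].
The same rule applies at the second boundary: /ʂ/ → [β] next to /β/.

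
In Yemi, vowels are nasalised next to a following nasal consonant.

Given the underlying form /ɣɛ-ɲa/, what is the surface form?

[ɣɛ̃ɲa]

The vowel /ɛ/ is adjacent to the following nasal /ɲ/, so it acquires [+nasal] and surfaces as [ɛ̃].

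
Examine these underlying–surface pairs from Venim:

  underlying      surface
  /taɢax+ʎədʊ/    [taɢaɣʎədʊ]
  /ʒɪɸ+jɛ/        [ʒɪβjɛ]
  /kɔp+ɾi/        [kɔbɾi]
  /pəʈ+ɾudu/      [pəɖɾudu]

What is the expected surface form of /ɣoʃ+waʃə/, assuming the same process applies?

[ɣoʒwaʃə]

The data show regressive voicing assimilation: /x/ → [ɣ] before /ʎ/; /ɸ/ → [β] before /j/; /p/ → [b] before /ɾ/; /ʈ/ → [ɖ] before /ɾ/. In each pair only voicing changes, matching the following consonant, while place and manner stay constant.
/ʃ/ is a voiceless postalveolar fricative. The following trigger /w/ is voiced, so /ʃ/ must become voiced as well.
Changing only its voicing to voiced gives [ʒ] — the voiced postalveolar fricative.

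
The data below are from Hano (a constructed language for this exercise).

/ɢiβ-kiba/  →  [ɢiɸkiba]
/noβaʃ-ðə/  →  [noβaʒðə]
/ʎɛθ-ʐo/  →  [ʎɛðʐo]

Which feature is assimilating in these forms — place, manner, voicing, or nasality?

The segment that alternates is /β/, which surfaces as [ɸ] when adjacent to /k/.
/β/ is voiced while /k/ is voiceless; the output [ɸ] is voiceless, matching the trigger — so the feature that spreads is voicing.
The other alternating forms pattern the same way: /ʃ/ → [ʒ] before /ð/ (voiceless → voiced, matching voiced); /θ/ → [ð] before /ʐ/ (voiceless → voiced, matching voiced) — only voicing changes, and always toward the following segment.

voicing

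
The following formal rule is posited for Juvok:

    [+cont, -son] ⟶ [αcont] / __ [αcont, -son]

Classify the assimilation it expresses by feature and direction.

The rule copies [cont] (continuancy) from the environment onto the target fricatives; since [±cont] encodes the stop/fricative manner contrast, the assimilating dimension is manner.
The conditioning segment sits to the right of the focus bar, meaning the trigger follows the segment that changes — regressive assimilation.

regressive manner assimilation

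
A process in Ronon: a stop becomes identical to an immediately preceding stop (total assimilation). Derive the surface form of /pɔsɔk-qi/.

/q/ is the segment targeted by the rule; it sits immediately after /k/, so it assimilates completely and surfaces as [k].

[pɔsɔkki]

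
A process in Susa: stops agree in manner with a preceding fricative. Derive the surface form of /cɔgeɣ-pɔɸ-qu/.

/p/ is a voiceless bilabial stop. The preceding trigger /ɣ/ is a fricative, so /p/ must become a fricative as well.
The voiceless bilabial fricative is [ɸ], so /p/ → [ɸ].
At the second juncture, /q/ likewise becomes [χ] adjacent to /ɸ/.

[cɔgeɣɸɔɸχu]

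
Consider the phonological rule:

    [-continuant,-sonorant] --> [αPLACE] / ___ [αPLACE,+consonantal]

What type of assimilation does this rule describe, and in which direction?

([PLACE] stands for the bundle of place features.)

The shared variable α links the value of the place features (abbreviated [PLACE]) on the target to the same value on the neighbouring segment, so place is the feature that assimilates.
The conditioning segment sits to the right of the focus bar, meaning the trigger follows the segment that changes — regressive assimilation.

regressive place assimilation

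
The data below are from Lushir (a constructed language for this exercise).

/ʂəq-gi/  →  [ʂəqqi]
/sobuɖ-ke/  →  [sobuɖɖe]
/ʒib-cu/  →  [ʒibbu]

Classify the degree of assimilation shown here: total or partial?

The segment that alternates is /g/, which surfaces as [q] when adjacent to /q/.
The output [q] is identical to the trigger /q/ — every feature (place, manner, voicing) has been copied — so this is total assimilation.
The remaining alternations confirm this: /k/ → [ɖ] after /ɖ/; /c/ → [b] after /b/ — in each case the output is a copy of the preceding consonant.

total assimilation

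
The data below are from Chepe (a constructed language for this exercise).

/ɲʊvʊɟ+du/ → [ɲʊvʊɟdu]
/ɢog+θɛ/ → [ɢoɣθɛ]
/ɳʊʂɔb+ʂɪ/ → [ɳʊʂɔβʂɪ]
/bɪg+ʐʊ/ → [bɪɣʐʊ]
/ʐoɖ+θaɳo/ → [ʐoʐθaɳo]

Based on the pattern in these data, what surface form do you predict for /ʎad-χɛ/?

[ʎazχɛ]

The data show regressive manner assimilation: /g/ → [ɣ] before /θ/; /b/ → [β] before /ʂ/; /g/ → [ɣ] before /ʐ/; /ɖ/ → [ʐ] before /θ/. In each pair only manner changes, matching the following consonant, while place and voice stay constant.
Nothing changes in [ɲʊvʊɟdu]: there the adjacent consonants already agree in manner (/ɟ/ and /d/ are both stops), so this form is consistent with the same rule.
/d/ is a voiced alveolar stop. The following trigger /χ/ is a fricative, so /d/ must become a fricative as well.
The voiced alveolar fricative is [z], so /d/ → [z].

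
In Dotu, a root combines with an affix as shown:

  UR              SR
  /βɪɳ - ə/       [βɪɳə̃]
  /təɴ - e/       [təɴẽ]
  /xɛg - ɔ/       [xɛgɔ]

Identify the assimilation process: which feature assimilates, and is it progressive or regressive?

progressive nasality assimilation (vowel nasalisation)

The vowel /ə/ surfaces as nasalised [ə̃] next to the preceding nasal /ɳ/ — it has acquired the [+nasal] feature of its neighbour.
The other form shows the same pattern: /e/ → [ẽ] after /ɴ/ — each time a vowel is nasalised next to a preceding nasal.
No change occurs in [xɛgɔ] because the vowel at the boundary is adjacent to an oral consonant, not a nasal (/ɔ/ next to /g/).
Because the conditioning nasal is to the left of the vowel that changes, the process is progressive (perseverative).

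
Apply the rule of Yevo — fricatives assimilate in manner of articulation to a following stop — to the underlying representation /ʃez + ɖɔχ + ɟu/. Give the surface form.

The rule targets /z/ (voiced alveolar fricative), which sits before the trigger /ɖ/ (stop).
Changing only its manner to stop gives [d] — the voiced alveolar stop.
The same rule applies at the second boundary: /χ/ → [q] next to /ɟ/.

[ʃedɖɔqɟu]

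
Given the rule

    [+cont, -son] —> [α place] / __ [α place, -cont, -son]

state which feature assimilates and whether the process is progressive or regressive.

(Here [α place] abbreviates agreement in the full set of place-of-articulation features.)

regressive place assimilation

The rule copies the place features (abbreviated [place]) from the environment onto the target, so the assimilating feature is place.
Since the environment is written after the underscore, the trigger follows the target; the direction is regressive.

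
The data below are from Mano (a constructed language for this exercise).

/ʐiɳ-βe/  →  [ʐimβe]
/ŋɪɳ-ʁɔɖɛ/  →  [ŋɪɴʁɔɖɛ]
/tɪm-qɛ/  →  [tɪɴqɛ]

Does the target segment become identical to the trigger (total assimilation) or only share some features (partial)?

partial assimilation

Comparing underlying and surface forms, /ɳ/ → [m] is the alternation; the neighbouring /β/ is constant.
The change retroflex → bilabial matches the place of the following /β/, identifying this as place assimilation.
Manner and voice are unchanged, so the assimilation is partial, not total.
The same holds elsewhere in the data: /ɳ/ → [ɴ] before /ʁ/ (retroflex → uvular, matching uvular); /m/ → [ɴ] before /q/ (bilabial → uvular, matching uvular) — only place changes, and always toward the following segment.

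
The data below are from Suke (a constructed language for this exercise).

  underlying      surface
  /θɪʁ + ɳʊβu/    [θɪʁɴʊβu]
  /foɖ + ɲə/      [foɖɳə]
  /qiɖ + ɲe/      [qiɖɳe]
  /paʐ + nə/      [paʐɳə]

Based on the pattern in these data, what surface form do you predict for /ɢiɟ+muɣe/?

[ɢiɟɲuɣe]

The data show progressive place assimilation: /ɳ/ → [ɴ] after /ʁ/; /ɲ/ → [ɳ] after /ɖ/; /n/ → [ɳ] after /ʐ/. In each pair only place changes, matching the preceding consonant, while manner and voice stay constant.
The rule targets /m/ (voiced bilabial nasal), which sits after the trigger /ɟ/ (palatal).
A voiced palatal nasal is [ɲ], so the surface segment is [ɲ].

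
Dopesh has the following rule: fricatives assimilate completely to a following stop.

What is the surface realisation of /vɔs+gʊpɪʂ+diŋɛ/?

[vɔggʊpɪddiŋɛ]

/s/ is the segment targeted by the rule; it sits immediately before /g/, so it assimilates completely and surfaces as [g].
The same rule applies at the second boundary: /ʂ/ → [d] next to /d/.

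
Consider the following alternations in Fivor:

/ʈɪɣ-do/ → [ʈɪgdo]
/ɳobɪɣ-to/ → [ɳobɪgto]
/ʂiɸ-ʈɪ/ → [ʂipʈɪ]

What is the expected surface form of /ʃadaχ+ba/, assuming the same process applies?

The data show regressive manner assimilation: /ɣ/ → [g] before /d/; /ɣ/ → [g] before /t/; /ɸ/ → [p] before /ʈ/. In each pair only manner changes, matching the following consonant, while place and voice stay constant.
/χ/ is a voiceless uvular fricative. The following trigger /b/ is a stop, so /χ/ must become a stop as well.
A voiceless uvular stop is [q], so the surface segment is [q].

[ʃadaqba]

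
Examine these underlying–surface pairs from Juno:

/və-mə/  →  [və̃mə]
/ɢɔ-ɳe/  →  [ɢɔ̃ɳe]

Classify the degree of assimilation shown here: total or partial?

The vowel /ə/ surfaces as nasalised [ə̃] next to the following nasal /m/ — it has acquired the [+nasal] feature of its neighbour.
Likewise in the remaining data: /ɔ/ → [ɔ̃] before /ɳ/ — each time a vowel is nasalised next to a following nasal.

partial assimilation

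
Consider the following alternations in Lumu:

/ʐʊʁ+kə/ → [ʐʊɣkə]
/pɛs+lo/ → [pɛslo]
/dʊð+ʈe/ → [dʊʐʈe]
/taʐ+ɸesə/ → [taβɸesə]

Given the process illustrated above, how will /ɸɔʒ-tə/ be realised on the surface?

The data show regressive place assimilation: /ʁ/ → [ɣ] before /k/; /ð/ → [ʐ] before /ʈ/; /ʐ/ → [β] before /ɸ/. In each pair only place changes, matching the following consonant, while manner and voice stay constant.
Nothing changes in [pɛslo]: there the adjacent consonants already agree in place (/s/ and /l/ are both alveolar), so this form is consistent with the same rule.
The rule targets /ʒ/ (voiced postalveolar fricative), which sits before the trigger /t/ (alveolar).
Changing only its place to alveolar gives [z] — the voiced alveolar fricative.

[ɸɔztə]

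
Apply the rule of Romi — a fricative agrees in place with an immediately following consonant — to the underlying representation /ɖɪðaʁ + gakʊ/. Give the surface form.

[ɖɪðaɣgakʊ]

/ʁ/ is a voiced uvular fricative. The following trigger /g/ is velar, so /ʁ/ must become velar as well.
The voiced velar fricative is [ɣ], so /ʁ/ → [ɣ].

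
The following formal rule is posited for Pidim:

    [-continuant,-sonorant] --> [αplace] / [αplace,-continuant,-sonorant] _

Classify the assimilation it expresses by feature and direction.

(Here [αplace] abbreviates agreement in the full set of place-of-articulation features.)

progressive place assimilation

The shared variable α links the value of the place features (abbreviated [place]) on the target to the same value on the neighbouring segment, so place is the feature that assimilates.
Since the environment is written before the underscore, the trigger precedes the target; the direction is progressive.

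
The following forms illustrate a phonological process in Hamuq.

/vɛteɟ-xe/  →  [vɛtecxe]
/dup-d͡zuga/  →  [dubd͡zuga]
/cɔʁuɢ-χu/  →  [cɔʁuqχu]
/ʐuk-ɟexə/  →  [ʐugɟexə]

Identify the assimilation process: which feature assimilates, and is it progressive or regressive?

regressive voicing assimilation

Comparing underlying and surface forms, /ɟ/ → [c] is the alternation; the neighbouring /x/ is constant.
The change voiced → voiceless matches the voicing of the following /x/, identifying this as voicing assimilation.
Place and manner are unchanged, so the assimilation is partial, not total.
The other alternating forms pattern the same way: /p/ → [b] before /d͡z/ (voiceless → voiced, matching voiced); /ɢ/ → [q] before /χ/ (voiced → voiceless, matching voiceless); /k/ → [g] before /ɟ/ (voiceless → voiced, matching voiced) — only voicing changes, and always toward the following segment.
Since the segment that changes precedes the conditioning segment, the assimilation is regressive.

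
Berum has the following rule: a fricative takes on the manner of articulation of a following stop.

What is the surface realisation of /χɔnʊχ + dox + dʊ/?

[χɔnʊqdokdʊ]

The rule targets /χ/ (voiceless uvular fricative), which sits before the trigger /d/ (stop).
Changing only its manner to stop gives [q] — the voiceless uvular stop.
At the second juncture, /x/ likewise becomes [k] adjacent to /d/.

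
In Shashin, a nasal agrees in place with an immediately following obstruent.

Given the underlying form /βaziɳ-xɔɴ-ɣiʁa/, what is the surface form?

[βaziŋxɔŋɣiʁa]

/ɳ/ is a voiced retroflex nasal. The following trigger /x/ is velar, so /ɳ/ must become velar as well.
A voiced velar nasal is [ŋ], so the surface segment is [ŋ].
The same rule applies at the second boundary: /ɴ/ → [ŋ] next to /ɣ/.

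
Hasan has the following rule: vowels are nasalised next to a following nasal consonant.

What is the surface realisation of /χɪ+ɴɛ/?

The vowel /ɪ/ is adjacent to the following nasal /ɴ/, so it acquires [+nasal] and surfaces as [ɪ̃].

[χɪ̃ɴɛ]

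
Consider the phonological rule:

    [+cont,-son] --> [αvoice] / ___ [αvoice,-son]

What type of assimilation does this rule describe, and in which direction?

regressive voicing assimilation

The rule copies [voice] from the environment onto the target, so the assimilating feature is voicing.
The conditioning segment sits to the right of the focus bar, meaning the trigger follows the segment that changes — regressive assimilation.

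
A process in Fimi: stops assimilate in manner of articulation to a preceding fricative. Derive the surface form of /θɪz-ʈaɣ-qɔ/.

[θɪzʂaɣχɔ]

/ʈ/ is a voiceless retroflex stop. The preceding trigger /z/ is a fricative, so /ʈ/ must become a fricative as well.
A voiceless retroflex fricative is [ʂ], so the surface segment is [ʂ].
At the second juncture, /q/ likewise becomes [χ] adjacent to /ɣ/.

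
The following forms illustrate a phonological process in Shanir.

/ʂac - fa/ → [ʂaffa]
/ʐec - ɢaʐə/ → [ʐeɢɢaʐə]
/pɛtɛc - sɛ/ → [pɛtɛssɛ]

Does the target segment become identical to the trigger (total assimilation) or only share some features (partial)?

total assimilation

Underlying /c/ is realised as [f] next to /f/; /f/ itself does not change.
The output [f] is identical to the trigger /f/ — every feature (place, manner, voicing) has been copied — so this is total assimilation.
The remaining alternations confirm this: /c/ → [ɢ] before /ɢ/; /c/ → [s] before /s/ — in each case the output is a copy of the following consonant.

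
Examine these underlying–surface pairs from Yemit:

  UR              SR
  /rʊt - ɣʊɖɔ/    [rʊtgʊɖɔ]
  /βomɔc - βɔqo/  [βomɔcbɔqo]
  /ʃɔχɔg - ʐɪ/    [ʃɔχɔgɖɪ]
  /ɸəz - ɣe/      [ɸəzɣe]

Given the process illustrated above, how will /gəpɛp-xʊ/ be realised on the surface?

[gəpɛpkʊ]

The data show progressive manner assimilation: /ɣ/ → [g] after /t/; /β/ → [b] after /c/; /ʐ/ → [ɖ] after /g/. In each pair only manner changes, matching the preceding consonant, while place and voice stay constant.
No alternation appears in [ɸəzɣe]: there the adjacent consonants already agree in manner (/ɣ/ and /z/ are both fricatives), so this form is consistent with the same rule.
/x/ is a voiceless velar fricative. The preceding trigger /p/ is a stop, so /x/ must become a stop as well.
The voiceless velar stop is [k], so /x/ → [k].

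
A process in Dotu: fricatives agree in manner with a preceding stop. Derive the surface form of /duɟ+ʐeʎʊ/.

The rule targets /ʐ/ (voiced retroflex fricative), which sits after the trigger /ɟ/ (stop).
A voiced retroflex stop is [ɖ], so the surface segment is [ɖ].

[duɟɖeʎʊ]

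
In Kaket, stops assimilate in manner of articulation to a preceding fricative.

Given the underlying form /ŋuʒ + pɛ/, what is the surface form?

[ŋuʒɸɛ]

The rule targets /p/ (voiceless bilabial stop), which sits after the trigger /ʒ/ (fricative).
A voiceless bilabial fricative is [ɸ], so the surface segment is [ɸ].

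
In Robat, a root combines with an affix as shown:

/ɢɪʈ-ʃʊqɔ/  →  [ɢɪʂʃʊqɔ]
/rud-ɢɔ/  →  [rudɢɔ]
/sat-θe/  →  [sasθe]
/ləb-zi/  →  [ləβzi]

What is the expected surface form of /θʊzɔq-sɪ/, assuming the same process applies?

[θʊzɔχsɪ]

The data show regressive manner assimilation: /ʈ/ → [ʂ] before /ʃ/; /t/ → [s] before /θ/; /b/ → [β] before /z/. In each pair only manner changes, matching the following consonant, while place and voice stay constant.
No alternation appears in [rudɢɔ]: there the adjacent consonants already agree in manner (/d/ and /ɢ/ are both stops), so this form is consistent with the same rule.
The rule targets /q/ (voiceless uvular stop), which sits before the trigger /s/ (fricative).
Changing only its manner to fricative gives [χ] — the voiceless uvular fricative.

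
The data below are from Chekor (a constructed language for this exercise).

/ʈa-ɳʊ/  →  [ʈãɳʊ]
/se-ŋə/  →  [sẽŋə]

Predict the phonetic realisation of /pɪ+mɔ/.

[pɪ̃mɔ]

The data show regressive nasality assimilation (vowel nasalisation): /a/ → [ã] before /ɳ/; /e/ → [ẽ] before /ŋ/ — a vowel is nasalised by an immediately following nasal consonant.
/ɪ/ sits next to the nasal /m/ and is therefore nasalised to [ɪ̃].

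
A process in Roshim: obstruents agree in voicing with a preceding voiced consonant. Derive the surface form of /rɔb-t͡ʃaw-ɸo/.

[rɔbd͡ʒawβo]

The rule targets /t͡ʃ/ (voiceless postalveolar affricate), which sits after the trigger /b/ (voiced).
A voiced postalveolar affricate is [d͡ʒ], so the surface segment is [d͡ʒ].
The same rule applies at the second boundary: /ɸ/ → [β] next to /w/.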